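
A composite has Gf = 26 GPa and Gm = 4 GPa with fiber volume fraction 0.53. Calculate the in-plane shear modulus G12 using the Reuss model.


1/G12 = Vf/Gf + (1-Vf)/Gm = 0.53/26 + 0.47/4
G12 = 7.25 GPa

7.25 GPa


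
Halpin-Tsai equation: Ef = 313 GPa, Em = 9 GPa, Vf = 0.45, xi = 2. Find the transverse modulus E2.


eta = (Ef/Em - 1)/(Ef/Em + xi) = (34.7778 - 1)/(34.7778 + 2) = 0.9184
E2 = Em*(1+xi*eta*Vf)/(1-eta*Vf) = 28.02 GPa

28.02 GPa


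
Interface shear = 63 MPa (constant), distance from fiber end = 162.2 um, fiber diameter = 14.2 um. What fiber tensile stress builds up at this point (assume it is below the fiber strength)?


Force balance: sigma_f * (pi*d^2/4) = tau * (pi*d) * x  ->  sigma_f = 4 * tau * x / d
sigma_f = 4 * 63 * 162.2 / 14.2 = 2878.5 MPa

2878.5 MPa


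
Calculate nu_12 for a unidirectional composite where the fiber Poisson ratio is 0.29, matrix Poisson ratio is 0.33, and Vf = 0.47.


nu_12 = nu_f*Vf + nu_m*(1-Vf) = 0.29*0.47 + 0.33*0.53 = 0.3112

0.3112


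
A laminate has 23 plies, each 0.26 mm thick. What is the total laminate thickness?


h = n * t_ply = 23 * 0.26 = 5.98 mm

5.98 mm


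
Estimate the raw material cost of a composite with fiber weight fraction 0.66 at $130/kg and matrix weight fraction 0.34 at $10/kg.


Cost = cost_f*Wf + cost_m*Wm = 130*0.66 + 10*0.34 = $89.2/kg

$89.2/kg


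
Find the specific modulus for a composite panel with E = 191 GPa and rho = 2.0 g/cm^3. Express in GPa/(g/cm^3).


Specific stiffness = E/rho = 191/2.0 = 95.5 GPa/(g/cm^3)

95.5 GPa/(g/cm^3)


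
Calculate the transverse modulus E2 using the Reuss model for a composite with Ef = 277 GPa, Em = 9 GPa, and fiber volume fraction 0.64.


1/E2 = Vf/Ef + (1-Vf)/Em = 0.64/277 + 0.36/9
E2 = 23.63 GPa

23.63 GPa


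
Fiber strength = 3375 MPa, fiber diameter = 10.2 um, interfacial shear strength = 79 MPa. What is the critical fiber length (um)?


Lc = sigma_f * d / (2 * tau_i) = 3375 * 10.2 / (2 * 79) = 217.9 um

217.9 um


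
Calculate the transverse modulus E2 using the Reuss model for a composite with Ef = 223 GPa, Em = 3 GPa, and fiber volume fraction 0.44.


1/E2 = Vf/Ef + (1-Vf)/Em = 0.44/223 + 0.56/3
E2 = 5.3 GPa

5.3 GPa


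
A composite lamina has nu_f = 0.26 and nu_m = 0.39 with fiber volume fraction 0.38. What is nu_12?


nu_12 = nu_f*Vf + nu_m*(1-Vf) = 0.26*0.38 + 0.39*0.62 = 0.3406

0.3406


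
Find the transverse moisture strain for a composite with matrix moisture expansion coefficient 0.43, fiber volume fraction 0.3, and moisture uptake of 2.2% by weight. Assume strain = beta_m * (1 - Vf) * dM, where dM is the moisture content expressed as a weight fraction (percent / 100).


dM = 2.2/100 = 0.022
strain = beta_m * (1-Vf) * dM = 0.43 * 0.7 * 0.022 = 0.006622

0.006622


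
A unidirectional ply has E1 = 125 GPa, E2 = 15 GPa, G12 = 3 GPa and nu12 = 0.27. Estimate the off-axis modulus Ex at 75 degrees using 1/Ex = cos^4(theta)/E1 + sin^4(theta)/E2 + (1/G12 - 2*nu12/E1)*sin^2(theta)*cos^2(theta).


cos^4(75) = 0.004487, sin^4(75) = 0.870513, sin^2(75)*cos^2(75) = 0.0625
1/G12 - 2*nu12/E1 = 1/3 - 2*0.27/125 = 0.329013 GPa^-1
1/Ex = 0.004487/125 + 0.870513/15 + 0.329013*0.0625 = 0.0786334 GPa^-1
Ex = 12.72 GPa

12.72 GPa


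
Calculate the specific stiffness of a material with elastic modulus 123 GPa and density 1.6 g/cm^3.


Specific stiffness = E/rho = 123/1.6 = 76.9 GPa/(g/cm^3)

76.9 GPa/(g/cm^3)


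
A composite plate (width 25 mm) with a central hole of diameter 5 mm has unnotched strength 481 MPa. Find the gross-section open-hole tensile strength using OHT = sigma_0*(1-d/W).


OHT = sigma_0*(1-d/W) = 481*(1-5/25) = 384.8 MPa

384.8 MPa


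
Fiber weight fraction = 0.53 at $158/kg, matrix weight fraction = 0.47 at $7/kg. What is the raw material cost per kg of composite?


Cost = cost_f*Wf + cost_m*Wm = 158*0.53 + 7*0.47 = $87.03/kg

$87.03/kg


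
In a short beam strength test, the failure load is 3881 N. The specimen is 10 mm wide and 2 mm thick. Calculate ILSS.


ILSS = 3F/(4bh) = 3*3881/(4*10*2) = 145.54 MPa

145.54 MPa


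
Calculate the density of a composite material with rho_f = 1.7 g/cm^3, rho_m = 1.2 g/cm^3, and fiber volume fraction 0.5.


rho_c = rho_f*Vf + rho_m*(1-Vf) = 1.7*0.5 + 1.2*0.5 = 1.45 g/cm^3

1.45 g/cm^3


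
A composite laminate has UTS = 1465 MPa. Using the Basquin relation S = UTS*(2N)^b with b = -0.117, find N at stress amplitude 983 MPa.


N = 0.5 * (S/UTS)^(1/b) = 0.5 * (983/1465)^(1/-0.117) = 15.1367 cycles

15.1367 cycles


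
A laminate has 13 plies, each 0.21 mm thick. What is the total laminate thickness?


h = n * t_ply = 13 * 0.21 = 2.73 mm

2.73 mm


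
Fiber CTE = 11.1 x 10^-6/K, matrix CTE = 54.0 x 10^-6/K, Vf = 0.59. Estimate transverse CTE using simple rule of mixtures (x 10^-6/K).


alpha_2 = alpha_f*Vf + alpha_m*(1-Vf) = 11.1*0.59 + 54.0*0.41 = 28.7 x 10^-6/K

28.7 x 10^-6/K


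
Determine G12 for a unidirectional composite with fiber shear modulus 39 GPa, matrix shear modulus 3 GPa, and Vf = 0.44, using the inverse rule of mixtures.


1/G12 = Vf/Gf + (1-Vf)/Gm = 0.44/39 + 0.56/3
G12 = 5.05 GPa

5.05 GPa


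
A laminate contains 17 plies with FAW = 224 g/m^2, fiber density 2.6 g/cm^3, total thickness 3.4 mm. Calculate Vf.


Vf = n * FAW / (rho_f * h * 1000) = 17 * 224 / (2.6 * 3.4 * 1000) = 0.4308

0.4308


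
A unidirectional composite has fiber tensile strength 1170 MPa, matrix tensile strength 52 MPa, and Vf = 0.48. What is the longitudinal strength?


sigma_1 = sigma_f*Vf + sigma_m*(1-Vf) = 1170*0.48 + 52*0.52 = 588.6 MPa

588.6 MPa


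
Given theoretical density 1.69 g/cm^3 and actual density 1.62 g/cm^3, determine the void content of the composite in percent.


Void% = (rho_theo - rho_actual)/rho_theo * 100 = (1.69 - 1.62)/1.69 * 100 = 4.14%

4.14%


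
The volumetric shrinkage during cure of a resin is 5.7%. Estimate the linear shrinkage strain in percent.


Linear shrinkage ≈ vol_shrink/3 = 5.7/3 = 1.9%

1.9%


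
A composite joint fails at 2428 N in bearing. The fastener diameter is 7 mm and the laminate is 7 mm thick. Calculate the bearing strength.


sigma_br = F/(d*h) = 2428/(7*7) = 49.6 MPa

49.6 MPa


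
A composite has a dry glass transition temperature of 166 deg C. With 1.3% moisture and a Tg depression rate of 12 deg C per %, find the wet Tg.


Tg_wet = Tg_dry - k*moisture = 166 - 12*1.3 = 150.4 deg C

150.4 deg C


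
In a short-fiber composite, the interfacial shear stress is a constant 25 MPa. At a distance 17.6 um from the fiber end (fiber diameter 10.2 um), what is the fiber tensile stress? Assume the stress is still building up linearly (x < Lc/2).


Force balance: sigma_f * (pi*d^2/4) = tau * (pi*d) * x  ->  sigma_f = 4 * tau * x / d
sigma_f = 4 * 25 * 17.6 / 10.2 = 172.5 MPa

172.5 MPa


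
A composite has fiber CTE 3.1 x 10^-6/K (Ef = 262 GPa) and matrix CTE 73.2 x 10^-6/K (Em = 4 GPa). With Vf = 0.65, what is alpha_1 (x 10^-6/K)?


E1 = Ef*Vf + Em*(1-Vf) = 171.7
alpha_1 = (alpha_f*Ef*Vf + alpha_m*Em*(1-Vf))/E1 = 3.67 x 10^-6/K

3.67 x 10^-6/K


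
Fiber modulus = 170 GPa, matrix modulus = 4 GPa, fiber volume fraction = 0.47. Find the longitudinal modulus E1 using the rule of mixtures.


E1 = Ef*Vf + Em*(1-Vf) = 170*0.47 + 4*0.53 = 82.02 GPa

82.02 GPa


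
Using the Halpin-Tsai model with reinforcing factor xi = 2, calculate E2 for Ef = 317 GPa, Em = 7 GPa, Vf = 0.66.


eta = (Ef/Em - 1)/(Ef/Em + xi) = (45.2857 - 1)/(45.2857 + 2) = 0.9366
E2 = Em*(1+xi*eta*Vf)/(1-eta*Vf) = 40.99 GPa

40.99 GPa


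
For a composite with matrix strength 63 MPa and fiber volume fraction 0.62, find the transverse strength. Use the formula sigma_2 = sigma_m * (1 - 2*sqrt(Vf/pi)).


factor = 1 - 2*sqrt(0.62/pi) = 0.1115
sigma_2 = 63 * 0.1115 = 7.03 MPa

7.03 MPa


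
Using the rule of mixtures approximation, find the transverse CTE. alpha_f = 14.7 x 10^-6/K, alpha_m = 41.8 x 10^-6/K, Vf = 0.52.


alpha_2 = alpha_f*Vf + alpha_m*(1-Vf) = 14.7*0.52 + 41.8*0.48 = 27.7 x 10^-6/K

27.7 x 10^-6/K


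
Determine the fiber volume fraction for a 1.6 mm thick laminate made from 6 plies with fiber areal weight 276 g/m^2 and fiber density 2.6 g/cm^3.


Vf = n * FAW / (rho_f * h * 1000) = 6 * 276 / (2.6 * 1.6 * 1000) = 0.3981

0.3981


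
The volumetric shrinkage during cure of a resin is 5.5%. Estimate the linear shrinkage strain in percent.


Linear shrinkage ≈ vol_shrink/3 = 5.5/3 = 1.833%

1.833%


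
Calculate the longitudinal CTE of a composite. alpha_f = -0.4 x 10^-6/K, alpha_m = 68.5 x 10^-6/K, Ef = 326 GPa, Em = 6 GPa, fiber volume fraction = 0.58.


E1 = Ef*Vf + Em*(1-Vf) = 191.6
alpha_1 = (alpha_f*Ef*Vf + alpha_m*Em*(1-Vf))/E1 = 0.51 x 10^-6/K

0.51 x 10^-6/K


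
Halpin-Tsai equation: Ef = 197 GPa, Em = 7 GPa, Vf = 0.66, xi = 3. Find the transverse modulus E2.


eta = (Ef/Em - 1)/(Ef/Em + xi) = (28.1429 - 1)/(28.1429 + 3) = 0.8716
E2 = Em*(1+xi*eta*Vf)/(1-eta*Vf) = 44.92 GPa

44.92 GPa


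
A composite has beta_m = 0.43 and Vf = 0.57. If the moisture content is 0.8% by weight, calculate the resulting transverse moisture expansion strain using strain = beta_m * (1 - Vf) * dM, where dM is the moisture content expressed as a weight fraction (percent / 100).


dM = 0.8/100 = 0.008
strain = beta_m * (1-Vf) * dM = 0.43 * 0.43 * 0.008 = 0.0014792

0.0014792


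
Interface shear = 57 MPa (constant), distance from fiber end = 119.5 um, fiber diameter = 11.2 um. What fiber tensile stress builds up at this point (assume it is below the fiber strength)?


Force balance: sigma_f * (pi*d^2/4) = tau * (pi*d) * x  ->  sigma_f = 4 * tau * x / d
sigma_f = 4 * 57 * 119.5 / 11.2 = 2432.7 MPa

2432.7 MPa


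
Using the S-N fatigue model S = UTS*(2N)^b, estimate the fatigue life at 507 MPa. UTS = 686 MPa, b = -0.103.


N = 0.5 * (S/UTS)^(1/b) = 0.5 * (507/686)^(1/-0.103) = 9.4164 cycles

9.4164 cycles


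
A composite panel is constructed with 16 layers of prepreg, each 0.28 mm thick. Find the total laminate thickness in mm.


h = n * t_ply = 16 * 0.28 = 4.48 mm

4.48 mm


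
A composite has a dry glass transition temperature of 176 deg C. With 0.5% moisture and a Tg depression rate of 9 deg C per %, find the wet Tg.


Tg_wet = Tg_dry - k*moisture = 176 - 9*0.5 = 171.5 deg C

171.5 deg C


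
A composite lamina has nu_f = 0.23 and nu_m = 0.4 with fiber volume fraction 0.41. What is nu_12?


nu_12 = nu_f*Vf + nu_m*(1-Vf) = 0.23*0.41 + 0.4*0.59 = 0.3303

0.3303


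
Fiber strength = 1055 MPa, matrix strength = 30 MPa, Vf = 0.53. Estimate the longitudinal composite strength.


sigma_1 = sigma_f*Vf + sigma_m*(1-Vf) = 1055*0.53 + 30*0.47 = 573.3 MPa

573.3 MPa


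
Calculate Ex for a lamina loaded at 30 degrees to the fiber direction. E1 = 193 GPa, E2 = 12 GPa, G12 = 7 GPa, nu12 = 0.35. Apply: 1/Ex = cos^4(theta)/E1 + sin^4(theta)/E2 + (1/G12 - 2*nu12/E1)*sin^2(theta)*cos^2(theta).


cos^4(30) = 0.5625, sin^4(30) = 0.0625, sin^2(30)*cos^2(30) = 0.1875
1/G12 - 2*nu12/E1 = 1/7 - 2*0.35/193 = 0.13923 GPa^-1
1/Ex = 0.5625/193 + 0.0625/12 + 0.13923*0.1875 = 0.0342285 GPa^-1
Ex = 29.22 GPa

29.22 GPa


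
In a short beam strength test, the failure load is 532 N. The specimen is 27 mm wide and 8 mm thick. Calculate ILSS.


ILSS = 3F/(4bh) = 3*532/(4*27*8) = 1.85 MPa

1.85 MPa


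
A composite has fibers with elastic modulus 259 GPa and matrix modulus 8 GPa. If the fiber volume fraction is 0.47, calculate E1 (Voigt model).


E1 = Ef*Vf + Em*(1-Vf) = 259*0.47 + 8*0.53 = 125.97 GPa

125.97 GPa


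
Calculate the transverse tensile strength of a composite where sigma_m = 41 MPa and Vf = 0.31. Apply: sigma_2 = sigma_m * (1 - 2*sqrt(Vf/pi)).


factor = 1 - 2*sqrt(0.31/pi) = 0.3717
sigma_2 = 41 * 0.3717 = 15.24 MPa

15.24 MPa


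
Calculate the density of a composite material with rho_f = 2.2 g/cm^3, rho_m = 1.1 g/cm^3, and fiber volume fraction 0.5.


rho_c = rho_f*Vf + rho_m*(1-Vf) = 2.2*0.5 + 1.1*0.5 = 1.65 g/cm^3

1.65 g/cm^3


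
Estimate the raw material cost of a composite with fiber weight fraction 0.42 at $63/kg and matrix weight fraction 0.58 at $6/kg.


Cost = cost_f*Wf + cost_m*Wm = 63*0.42 + 6*0.58 = $29.94/kg

$29.94/kg


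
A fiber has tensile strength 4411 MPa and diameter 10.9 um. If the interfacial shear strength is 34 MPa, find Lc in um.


Lc = sigma_f * d / (2 * tau_i) = 4411 * 10.9 / (2 * 34) = 707.1 um

707.1 um


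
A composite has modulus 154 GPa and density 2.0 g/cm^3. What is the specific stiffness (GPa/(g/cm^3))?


Specific stiffness = E/rho = 154/2.0 = 77.0 GPa/(g/cm^3)

77.0 GPa/(g/cm^3)


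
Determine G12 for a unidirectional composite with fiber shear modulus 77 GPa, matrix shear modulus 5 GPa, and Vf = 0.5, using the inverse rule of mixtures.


1/G12 = Vf/Gf + (1-Vf)/Gm = 0.5/77 + 0.5/5
G12 = 9.39 GPa

9.39 GPa


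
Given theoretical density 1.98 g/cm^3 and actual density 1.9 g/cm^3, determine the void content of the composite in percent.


Void% = (rho_theo - rho_actual)/rho_theo * 100 = (1.98 - 1.9)/1.98 * 100 = 4.04%

4.04%


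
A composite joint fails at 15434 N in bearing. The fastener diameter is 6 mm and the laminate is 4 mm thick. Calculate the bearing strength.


sigma_br = F/(d*h) = 15434/(6*4) = 643.1 MPa

643.1 MPa


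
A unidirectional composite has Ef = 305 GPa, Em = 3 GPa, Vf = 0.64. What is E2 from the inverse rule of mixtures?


1/E2 = Vf/Ef + (1-Vf)/Em = 0.64/305 + 0.36/3
E2 = 8.19 GPa

8.19 GPa


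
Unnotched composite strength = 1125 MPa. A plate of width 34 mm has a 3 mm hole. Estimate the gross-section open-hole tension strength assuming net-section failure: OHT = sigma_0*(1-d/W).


OHT = sigma_0*(1-d/W) = 1125*(1-3/34) = 1025.7 MPa

1025.7 MPa


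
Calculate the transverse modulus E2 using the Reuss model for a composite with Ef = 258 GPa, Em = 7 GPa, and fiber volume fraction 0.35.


1/E2 = Vf/Ef + (1-Vf)/Em = 0.35/258 + 0.65/7
E2 = 10.61 GPa

10.61 GPa


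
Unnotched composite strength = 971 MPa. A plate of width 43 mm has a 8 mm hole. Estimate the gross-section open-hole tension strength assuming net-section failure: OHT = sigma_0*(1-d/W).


OHT = sigma_0*(1-d/W) = 971*(1-8/43) = 790.3 MPa

790.3 MPa


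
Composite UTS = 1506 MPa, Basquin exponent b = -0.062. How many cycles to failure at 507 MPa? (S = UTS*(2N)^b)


N = 0.5 * (S/UTS)^(1/b) = 0.5 * (507/1506)^(1/-0.062) = 2.1137e+07 cycles

2.1137e+07 cycles


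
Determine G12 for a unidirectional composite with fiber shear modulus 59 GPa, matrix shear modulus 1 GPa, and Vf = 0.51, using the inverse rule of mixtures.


1/G12 = Vf/Gf + (1-Vf)/Gm = 0.51/59 + 0.49/1
G12 = 2.01 GPa

2.01 GPa


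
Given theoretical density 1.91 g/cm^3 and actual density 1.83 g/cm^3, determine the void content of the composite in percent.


Void% = (rho_theo - rho_actual)/rho_theo * 100 = (1.91 - 1.83)/1.91 * 100 = 4.19%

4.19%


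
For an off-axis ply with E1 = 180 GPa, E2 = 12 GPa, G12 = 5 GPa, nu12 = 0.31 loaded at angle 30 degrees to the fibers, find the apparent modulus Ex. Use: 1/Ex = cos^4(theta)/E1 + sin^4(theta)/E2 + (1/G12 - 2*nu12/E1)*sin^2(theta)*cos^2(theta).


cos^4(30) = 0.5625, sin^4(30) = 0.0625, sin^2(30)*cos^2(30) = 0.1875
1/G12 - 2*nu12/E1 = 1/5 - 2*0.31/180 = 0.196556 GPa^-1
1/Ex = 0.5625/180 + 0.0625/12 + 0.196556*0.1875 = 0.0451875 GPa^-1
Ex = 22.13 GPa

22.13 GPa


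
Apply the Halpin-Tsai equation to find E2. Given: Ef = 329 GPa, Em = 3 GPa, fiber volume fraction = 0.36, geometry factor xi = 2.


eta = (Ef/Em - 1)/(Ef/Em + xi) = (109.6667 - 1)/(109.6667 + 2) = 0.9731
E2 = Em*(1+xi*eta*Vf)/(1-eta*Vf) = 7.85 GPa

7.85 GPa


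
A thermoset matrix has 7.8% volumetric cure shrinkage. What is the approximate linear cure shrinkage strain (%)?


Linear shrinkage ≈ vol_shrink/3 = 7.8/3 = 2.6%

2.6%


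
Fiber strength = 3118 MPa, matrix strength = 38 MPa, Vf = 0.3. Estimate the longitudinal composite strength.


sigma_1 = sigma_f*Vf + sigma_m*(1-Vf) = 3118*0.3 + 38*0.7 = 962.0 MPa

962.0 MPa


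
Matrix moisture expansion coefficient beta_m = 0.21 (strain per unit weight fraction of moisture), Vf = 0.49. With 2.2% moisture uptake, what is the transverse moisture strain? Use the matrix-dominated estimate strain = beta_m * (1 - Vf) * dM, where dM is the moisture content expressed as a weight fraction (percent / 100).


dM = 2.2/100 = 0.022
strain = beta_m * (1-Vf) * dM = 0.21 * 0.51 * 0.022 = 0.0023562

0.0023562


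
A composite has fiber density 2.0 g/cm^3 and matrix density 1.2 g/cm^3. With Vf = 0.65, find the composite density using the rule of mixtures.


rho_c = rho_f*Vf + rho_m*(1-Vf) = 2.0*0.65 + 1.2*0.35 = 1.72 g/cm^3

1.72 g/cm^3


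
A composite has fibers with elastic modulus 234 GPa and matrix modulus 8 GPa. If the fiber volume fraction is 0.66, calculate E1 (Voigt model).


E1 = Ef*Vf + Em*(1-Vf) = 234*0.66 + 8*0.34 = 157.16 GPa

157.16 GPa


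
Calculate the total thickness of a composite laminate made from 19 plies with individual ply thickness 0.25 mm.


h = n * t_ply = 19 * 0.25 = 4.75 mm

4.75 mm


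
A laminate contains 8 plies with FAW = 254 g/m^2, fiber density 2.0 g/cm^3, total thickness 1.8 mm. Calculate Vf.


Vf = n * FAW / (rho_f * h * 1000) = 8 * 254 / (2.0 * 1.8 * 1000) = 0.5644

0.5644


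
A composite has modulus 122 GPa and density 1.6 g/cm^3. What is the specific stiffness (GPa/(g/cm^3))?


Specific stiffness = E/rho = 122/1.6 = 76.3 GPa/(g/cm^3)

76.3 GPa/(g/cm^3)


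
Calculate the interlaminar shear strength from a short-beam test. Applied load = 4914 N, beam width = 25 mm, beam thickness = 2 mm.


ILSS = 3F/(4bh) = 3*4914/(4*25*2) = 73.71 MPa

73.71 MPa


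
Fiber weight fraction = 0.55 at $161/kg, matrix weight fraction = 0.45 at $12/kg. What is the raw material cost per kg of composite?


Cost = cost_f*Wf + cost_m*Wm = 161*0.55 + 12*0.45 = $93.95/kg

$93.95/kg


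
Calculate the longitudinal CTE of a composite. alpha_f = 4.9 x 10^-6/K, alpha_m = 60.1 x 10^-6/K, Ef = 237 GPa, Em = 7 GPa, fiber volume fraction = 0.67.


E1 = Ef*Vf + Em*(1-Vf) = 161.1
alpha_1 = (alpha_f*Ef*Vf + alpha_m*Em*(1-Vf))/E1 = 5.69 x 10^-6/K

5.69 x 10^-6/K


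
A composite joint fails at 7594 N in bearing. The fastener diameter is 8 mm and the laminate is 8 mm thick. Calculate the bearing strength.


sigma_br = F/(d*h) = 7594/(8*8) = 118.7 MPa

118.7 MPa


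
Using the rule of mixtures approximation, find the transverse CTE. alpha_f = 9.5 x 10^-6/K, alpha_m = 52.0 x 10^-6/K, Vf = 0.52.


alpha_2 = alpha_f*Vf + alpha_m*(1-Vf) = 9.5*0.52 + 52.0*0.48 = 29.9 x 10^-6/K

29.9 x 10^-6/K


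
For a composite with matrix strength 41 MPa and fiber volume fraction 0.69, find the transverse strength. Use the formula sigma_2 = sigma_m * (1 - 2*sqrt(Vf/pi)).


factor = 1 - 2*sqrt(0.69/pi) = 0.0627
sigma_2 = 41 * 0.0627 = 2.57 MPa

2.57 MPa


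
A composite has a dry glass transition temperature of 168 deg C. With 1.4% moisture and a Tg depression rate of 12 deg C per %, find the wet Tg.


Tg_wet = Tg_dry - k*moisture = 168 - 12*1.4 = 151.2 deg C

151.2 deg C


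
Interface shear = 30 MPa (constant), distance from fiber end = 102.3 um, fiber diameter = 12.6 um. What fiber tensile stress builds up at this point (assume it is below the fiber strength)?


Force balance: sigma_f * (pi*d^2/4) = tau * (pi*d) * x  ->  sigma_f = 4 * tau * x / d
sigma_f = 4 * 30 * 102.3 / 12.6 = 974.3 MPa

974.3 MPa


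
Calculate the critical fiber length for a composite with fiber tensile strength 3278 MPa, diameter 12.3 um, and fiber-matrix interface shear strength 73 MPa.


Lc = sigma_f * d / (2 * tau_i) = 3278 * 12.3 / (2 * 73) = 276.2 um

276.2 um


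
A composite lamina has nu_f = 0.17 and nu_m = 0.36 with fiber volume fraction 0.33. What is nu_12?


nu_12 = nu_f*Vf + nu_m*(1-Vf) = 0.17*0.33 + 0.36*0.67 = 0.2973

0.2973


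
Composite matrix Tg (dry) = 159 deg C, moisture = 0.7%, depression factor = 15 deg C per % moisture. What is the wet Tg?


Tg_wet = Tg_dry - k*moisture = 159 - 15*0.7 = 148.5 deg C

148.5 deg C


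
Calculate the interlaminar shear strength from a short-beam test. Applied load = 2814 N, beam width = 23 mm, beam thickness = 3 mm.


ILSS = 3F/(4bh) = 3*2814/(4*23*3) = 30.59 MPa

30.59 MPa


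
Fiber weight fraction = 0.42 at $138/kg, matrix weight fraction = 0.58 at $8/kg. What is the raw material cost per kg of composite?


Cost = cost_f*Wf + cost_m*Wm = 138*0.42 + 8*0.58 = $62.6/kg

$62.6/kg


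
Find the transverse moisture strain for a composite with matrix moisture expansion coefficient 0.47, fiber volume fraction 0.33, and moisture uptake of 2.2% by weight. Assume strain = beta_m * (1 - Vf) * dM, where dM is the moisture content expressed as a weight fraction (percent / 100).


dM = 2.2/100 = 0.022
strain = beta_m * (1-Vf) * dM = 0.47 * 0.67 * 0.022 = 0.0069278

0.0069278


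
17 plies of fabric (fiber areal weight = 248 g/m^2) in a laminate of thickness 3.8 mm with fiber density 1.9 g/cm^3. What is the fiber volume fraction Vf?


Vf = n * FAW / (rho_f * h * 1000) = 17 * 248 / (1.9 * 3.8 * 1000) = 0.5839

0.5839


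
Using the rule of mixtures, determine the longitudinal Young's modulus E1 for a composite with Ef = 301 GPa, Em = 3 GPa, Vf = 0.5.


E1 = Ef*Vf + Em*(1-Vf) = 301*0.5 + 3*0.5 = 152.0 GPa

152.0 GPa


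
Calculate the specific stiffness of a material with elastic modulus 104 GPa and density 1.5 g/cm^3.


Specific stiffness = E/rho = 104/1.5 = 69.3 GPa/(g/cm^3)

69.3 GPa/(g/cm^3)


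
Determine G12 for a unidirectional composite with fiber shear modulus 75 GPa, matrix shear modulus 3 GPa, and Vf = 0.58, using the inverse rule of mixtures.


1/G12 = Vf/Gf + (1-Vf)/Gm = 0.58/75 + 0.42/3
G12 = 6.77 GPa

6.77 GPa


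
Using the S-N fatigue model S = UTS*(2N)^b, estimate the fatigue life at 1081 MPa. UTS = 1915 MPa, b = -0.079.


N = 0.5 * (S/UTS)^(1/b) = 0.5 * (1081/1915)^(1/-0.079) = 695.9104 cycles

695.9104 cycles


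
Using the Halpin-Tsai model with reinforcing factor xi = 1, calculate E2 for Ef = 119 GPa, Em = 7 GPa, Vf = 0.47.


eta = (Ef/Em - 1)/(Ef/Em + xi) = (17.0 - 1)/(17.0 + 1) = 0.8889
E2 = Em*(1+xi*eta*Vf)/(1-eta*Vf) = 17.05 GPa

17.05 GPa


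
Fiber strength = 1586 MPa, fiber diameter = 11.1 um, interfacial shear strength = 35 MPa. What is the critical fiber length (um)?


Lc = sigma_f * d / (2 * tau_i) = 1586 * 11.1 / (2 * 35) = 251.5 um

251.5 um


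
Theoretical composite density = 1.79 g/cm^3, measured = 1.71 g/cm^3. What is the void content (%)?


Void% = (rho_theo - rho_actual)/rho_theo * 100 = (1.79 - 1.71)/1.79 * 100 = 4.47%

4.47%


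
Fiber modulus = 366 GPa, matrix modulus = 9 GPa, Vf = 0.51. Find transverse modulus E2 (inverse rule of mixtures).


1/E2 = Vf/Ef + (1-Vf)/Em = 0.51/366 + 0.49/9
E2 = 17.91 GPa

17.91 GPa


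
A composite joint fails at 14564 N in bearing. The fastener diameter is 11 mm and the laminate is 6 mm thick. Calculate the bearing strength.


sigma_br = F/(d*h) = 14564/(11*6) = 220.7 MPa

220.7 MPa


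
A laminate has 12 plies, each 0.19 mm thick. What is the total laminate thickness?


h = n * t_ply = 12 * 0.19 = 2.28 mm

2.28 mm


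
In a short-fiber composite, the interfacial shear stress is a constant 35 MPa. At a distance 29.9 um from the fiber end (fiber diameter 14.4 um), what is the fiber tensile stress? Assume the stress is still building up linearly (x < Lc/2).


Force balance: sigma_f * (pi*d^2/4) = tau * (pi*d) * x  ->  sigma_f = 4 * tau * x / d
sigma_f = 4 * 35 * 29.9 / 14.4 = 290.7 MPa

290.7 MPa


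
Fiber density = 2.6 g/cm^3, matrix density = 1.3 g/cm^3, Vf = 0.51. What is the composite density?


rho_c = rho_f*Vf + rho_m*(1-Vf) = 2.6*0.51 + 1.3*0.49 = 1.963 g/cm^3

1.963 g/cm^3


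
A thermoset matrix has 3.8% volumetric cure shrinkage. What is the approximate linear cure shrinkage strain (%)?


Linear shrinkage ≈ vol_shrink/3 = 3.8/3 = 1.267%

1.267%


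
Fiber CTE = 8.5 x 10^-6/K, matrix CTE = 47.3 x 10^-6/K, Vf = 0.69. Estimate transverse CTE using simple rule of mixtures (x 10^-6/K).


alpha_2 = alpha_f*Vf + alpha_m*(1-Vf) = 8.5*0.69 + 47.3*0.31 = 20.5 x 10^-6/K

20.5 x 10^-6/K


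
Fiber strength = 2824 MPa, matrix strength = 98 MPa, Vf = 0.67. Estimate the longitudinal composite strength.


sigma_1 = sigma_f*Vf + sigma_m*(1-Vf) = 2824*0.67 + 98*0.33 = 1924.4 MPa

1924.4 MPa


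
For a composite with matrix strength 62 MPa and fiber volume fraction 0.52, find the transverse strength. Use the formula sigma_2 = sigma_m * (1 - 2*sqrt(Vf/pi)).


factor = 1 - 2*sqrt(0.52/pi) = 0.1863
sigma_2 = 62 * 0.1863 = 11.55 MPa

11.55 MPa


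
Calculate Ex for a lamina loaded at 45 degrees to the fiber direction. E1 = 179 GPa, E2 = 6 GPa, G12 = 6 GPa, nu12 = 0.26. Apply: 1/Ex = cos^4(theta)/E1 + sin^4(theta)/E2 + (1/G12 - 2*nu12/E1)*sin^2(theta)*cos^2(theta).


cos^4(45) = 0.25, sin^4(45) = 0.25, sin^2(45)*cos^2(45) = 0.25
1/G12 - 2*nu12/E1 = 1/6 - 2*0.26/179 = 0.163762 GPa^-1
1/Ex = 0.25/179 + 0.25/6 + 0.163762*0.25 = 0.0840037 GPa^-1
Ex = 11.9 GPa

11.9 GPa


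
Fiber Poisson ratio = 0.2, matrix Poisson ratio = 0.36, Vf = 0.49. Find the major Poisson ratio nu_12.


nu_12 = nu_f*Vf + nu_m*(1-Vf) = 0.2*0.49 + 0.36*0.51 = 0.2816

0.2816


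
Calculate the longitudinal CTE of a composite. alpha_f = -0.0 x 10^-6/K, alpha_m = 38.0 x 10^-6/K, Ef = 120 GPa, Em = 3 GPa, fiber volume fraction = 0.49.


E1 = Ef*Vf + Em*(1-Vf) = 60.33
alpha_1 = (alpha_f*Ef*Vf + alpha_m*Em*(1-Vf))/E1 = 0.96 x 10^-6/K

0.96 x 10^-6/K


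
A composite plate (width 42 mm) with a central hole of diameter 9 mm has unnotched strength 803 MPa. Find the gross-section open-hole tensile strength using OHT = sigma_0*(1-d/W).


OHT = sigma_0*(1-d/W) = 803*(1-9/42) = 630.9 MPa

630.9 MPa


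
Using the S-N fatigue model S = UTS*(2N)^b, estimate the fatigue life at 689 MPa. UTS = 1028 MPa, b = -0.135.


N = 0.5 * (S/UTS)^(1/b) = 0.5 * (689/1028)^(1/-0.135) = 9.6869 cycles

9.6869 cycles


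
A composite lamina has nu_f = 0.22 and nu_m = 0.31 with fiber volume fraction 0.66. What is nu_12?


nu_12 = nu_f*Vf + nu_m*(1-Vf) = 0.22*0.66 + 0.31*0.34 = 0.2506

0.2506


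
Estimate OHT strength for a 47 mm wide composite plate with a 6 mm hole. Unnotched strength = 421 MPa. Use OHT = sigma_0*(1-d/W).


OHT = sigma_0*(1-d/W) = 421*(1-6/47) = 367.3 MPa

367.3 MPa


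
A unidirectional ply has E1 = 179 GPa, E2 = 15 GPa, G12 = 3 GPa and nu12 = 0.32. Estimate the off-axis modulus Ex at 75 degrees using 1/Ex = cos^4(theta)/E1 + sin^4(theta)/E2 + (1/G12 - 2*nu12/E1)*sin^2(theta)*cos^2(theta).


cos^4(75) = 0.004487, sin^4(75) = 0.870513, sin^2(75)*cos^2(75) = 0.0625
1/G12 - 2*nu12/E1 = 1/3 - 2*0.32/179 = 0.329758 GPa^-1
1/Ex = 0.004487/179 + 0.870513/15 + 0.329758*0.0625 = 0.0786691 GPa^-1
Ex = 12.71 GPa

12.71 GPa


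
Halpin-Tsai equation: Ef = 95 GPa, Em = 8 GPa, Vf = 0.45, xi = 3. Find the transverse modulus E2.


eta = (Ef/Em - 1)/(Ef/Em + xi) = (11.875 - 1)/(11.875 + 3) = 0.7311
E2 = Em*(1+xi*eta*Vf)/(1-eta*Vf) = 23.69 GPa

23.69 GPa


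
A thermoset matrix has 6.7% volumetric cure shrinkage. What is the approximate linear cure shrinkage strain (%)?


Linear shrinkage ≈ vol_shrink/3 = 6.7/3 = 2.233%

2.233%


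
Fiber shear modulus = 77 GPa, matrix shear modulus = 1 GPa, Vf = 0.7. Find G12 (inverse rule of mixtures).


1/G12 = Vf/Gf + (1-Vf)/Gm = 0.7/77 + 0.3/1
G12 = 3.24 GPa

3.24 GPa


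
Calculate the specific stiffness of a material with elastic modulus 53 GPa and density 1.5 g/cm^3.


Specific stiffness = E/rho = 53/1.5 = 35.3 GPa/(g/cm^3)

35.3 GPa/(g/cm^3)


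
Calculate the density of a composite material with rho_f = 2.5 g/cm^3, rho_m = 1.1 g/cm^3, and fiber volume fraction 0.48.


rho_c = rho_f*Vf + rho_m*(1-Vf) = 2.5*0.48 + 1.1*0.52 = 1.772 g/cm^3

1.772 g/cm^3


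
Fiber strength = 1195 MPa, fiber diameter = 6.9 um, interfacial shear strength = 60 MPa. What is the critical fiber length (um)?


Lc = sigma_f * d / (2 * tau_i) = 1195 * 6.9 / (2 * 60) = 68.7 um

68.7 um


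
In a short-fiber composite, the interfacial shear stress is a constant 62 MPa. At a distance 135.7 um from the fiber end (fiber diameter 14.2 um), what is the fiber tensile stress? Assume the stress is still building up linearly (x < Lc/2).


Force balance: sigma_f * (pi*d^2/4) = tau * (pi*d) * x  ->  sigma_f = 4 * tau * x / d
sigma_f = 4 * 62 * 135.7 / 14.2 = 2370.0 MPa

2370.0 MPa


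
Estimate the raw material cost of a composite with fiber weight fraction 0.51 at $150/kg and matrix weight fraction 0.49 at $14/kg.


Cost = cost_f*Wf + cost_m*Wm = 150*0.51 + 14*0.49 = $83.36/kg

$83.36/kg


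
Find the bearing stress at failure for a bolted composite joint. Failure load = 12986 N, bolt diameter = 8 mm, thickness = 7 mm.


sigma_br = F/(d*h) = 12986/(8*7) = 231.9 MPa

231.9 MPa


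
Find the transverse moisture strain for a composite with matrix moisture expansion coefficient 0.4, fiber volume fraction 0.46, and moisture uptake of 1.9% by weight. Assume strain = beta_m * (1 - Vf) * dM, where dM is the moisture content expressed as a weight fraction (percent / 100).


dM = 1.9/100 = 0.019
strain = beta_m * (1-Vf) * dM = 0.4 * 0.54 * 0.019 = 0.004104

0.004104


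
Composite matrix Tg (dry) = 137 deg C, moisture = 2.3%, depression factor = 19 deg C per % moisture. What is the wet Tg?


Tg_wet = Tg_dry - k*moisture = 137 - 19*2.3 = 93.3 deg C

93.3 deg C


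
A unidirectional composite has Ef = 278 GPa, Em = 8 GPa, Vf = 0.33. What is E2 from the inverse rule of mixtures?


1/E2 = Vf/Ef + (1-Vf)/Em = 0.33/278 + 0.67/8
E2 = 11.77 GPa

11.77 GPa


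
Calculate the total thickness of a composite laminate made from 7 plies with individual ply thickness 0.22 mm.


h = n * t_ply = 7 * 0.22 = 1.54 mm

1.54 mm


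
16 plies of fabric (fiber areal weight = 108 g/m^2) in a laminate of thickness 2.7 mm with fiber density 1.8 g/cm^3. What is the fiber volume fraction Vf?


Vf = n * FAW / (rho_f * h * 1000) = 16 * 108 / (1.8 * 2.7 * 1000) = 0.3556

0.3556


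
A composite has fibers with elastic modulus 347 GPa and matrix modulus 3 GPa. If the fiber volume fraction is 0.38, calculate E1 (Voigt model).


E1 = Ef*Vf + Em*(1-Vf) = 347*0.38 + 3*0.62 = 133.72 GPa

133.72 GPa


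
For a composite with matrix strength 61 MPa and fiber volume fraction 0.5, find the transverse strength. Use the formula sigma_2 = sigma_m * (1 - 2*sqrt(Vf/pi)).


factor = 1 - 2*sqrt(0.5/pi) = 0.2021
sigma_2 = 61 * 0.2021 = 12.33 MPa

12.33 MPa


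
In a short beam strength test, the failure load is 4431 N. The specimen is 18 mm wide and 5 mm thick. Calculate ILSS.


ILSS = 3F/(4bh) = 3*4431/(4*18*5) = 36.93 MPa

36.93 MPa


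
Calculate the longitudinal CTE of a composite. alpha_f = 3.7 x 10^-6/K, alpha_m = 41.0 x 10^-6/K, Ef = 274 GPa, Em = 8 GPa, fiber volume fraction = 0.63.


E1 = Ef*Vf + Em*(1-Vf) = 175.58
alpha_1 = (alpha_f*Ef*Vf + alpha_m*Em*(1-Vf))/E1 = 4.33 x 10^-6/K

4.33 x 10^-6/K


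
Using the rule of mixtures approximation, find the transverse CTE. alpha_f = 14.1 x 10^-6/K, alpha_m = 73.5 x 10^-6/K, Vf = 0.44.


alpha_2 = alpha_f*Vf + alpha_m*(1-Vf) = 14.1*0.44 + 73.5*0.56 = 47.4 x 10^-6/K

47.4 x 10^-6/K


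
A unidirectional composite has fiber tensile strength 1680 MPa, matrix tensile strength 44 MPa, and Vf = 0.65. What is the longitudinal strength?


sigma_1 = sigma_f*Vf + sigma_m*(1-Vf) = 1680*0.65 + 44*0.35 = 1107.4 MPa

1107.4 MPa


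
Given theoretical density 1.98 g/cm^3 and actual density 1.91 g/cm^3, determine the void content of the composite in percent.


Void% = (rho_theo - rho_actual)/rho_theo * 100 = (1.98 - 1.91)/1.98 * 100 = 3.54%

3.54%


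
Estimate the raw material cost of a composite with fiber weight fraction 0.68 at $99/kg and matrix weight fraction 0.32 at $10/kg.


Cost = cost_f*Wf + cost_m*Wm = 99*0.68 + 10*0.32 = $70.52/kg

$70.52/kg


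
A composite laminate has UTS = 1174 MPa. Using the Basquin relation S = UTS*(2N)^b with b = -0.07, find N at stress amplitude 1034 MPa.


N = 0.5 * (S/UTS)^(1/b) = 0.5 * (1034/1174)^(1/-0.07) = 3.0676 cycles

3.0676 cycles


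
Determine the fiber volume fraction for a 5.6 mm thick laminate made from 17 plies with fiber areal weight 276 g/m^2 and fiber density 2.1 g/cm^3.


Vf = n * FAW / (rho_f * h * 1000) = 17 * 276 / (2.1 * 5.6 * 1000) = 0.399

0.399


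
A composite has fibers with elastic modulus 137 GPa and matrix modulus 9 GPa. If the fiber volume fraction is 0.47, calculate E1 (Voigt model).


E1 = Ef*Vf + Em*(1-Vf) = 137*0.47 + 9*0.53 = 69.16 GPa

69.16 GPa


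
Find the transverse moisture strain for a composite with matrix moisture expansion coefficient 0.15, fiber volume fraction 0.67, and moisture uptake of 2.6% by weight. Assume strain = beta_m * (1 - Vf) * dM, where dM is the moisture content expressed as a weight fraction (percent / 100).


dM = 2.6/100 = 0.026
strain = beta_m * (1-Vf) * dM = 0.15 * 0.33 * 0.026 = 0.001287

0.001287


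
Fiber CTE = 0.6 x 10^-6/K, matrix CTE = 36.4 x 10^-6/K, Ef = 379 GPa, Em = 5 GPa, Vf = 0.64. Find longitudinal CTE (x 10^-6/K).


E1 = Ef*Vf + Em*(1-Vf) = 244.36
alpha_1 = (alpha_f*Ef*Vf + alpha_m*Em*(1-Vf))/E1 = 0.86 x 10^-6/K

0.86 x 10^-6/K


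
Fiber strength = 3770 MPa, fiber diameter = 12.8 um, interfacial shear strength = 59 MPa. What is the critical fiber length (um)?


Lc = sigma_f * d / (2 * tau_i) = 3770 * 12.8 / (2 * 59) = 408.9 um

408.9 um


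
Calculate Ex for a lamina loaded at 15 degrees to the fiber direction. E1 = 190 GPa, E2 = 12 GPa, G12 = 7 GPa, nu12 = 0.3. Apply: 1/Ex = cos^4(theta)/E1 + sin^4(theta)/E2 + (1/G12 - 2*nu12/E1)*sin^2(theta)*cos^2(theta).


cos^4(15) = 0.870513, sin^4(15) = 0.004487, sin^2(15)*cos^2(15) = 0.0625
1/G12 - 2*nu12/E1 = 1/7 - 2*0.3/190 = 0.139699 GPa^-1
1/Ex = 0.870513/190 + 0.004487/12 + 0.139699*0.0625 = 0.0136868 GPa^-1
Ex = 73.06 GPa

73.06 GPa


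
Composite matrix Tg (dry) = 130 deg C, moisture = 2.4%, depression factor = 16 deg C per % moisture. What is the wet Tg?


Tg_wet = Tg_dry - k*moisture = 130 - 16*2.4 = 91.6 deg C

91.6 deg C


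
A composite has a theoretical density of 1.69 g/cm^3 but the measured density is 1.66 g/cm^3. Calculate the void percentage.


Void% = (rho_theo - rho_actual)/rho_theo * 100 = (1.69 - 1.66)/1.69 * 100 = 1.78%

1.78%


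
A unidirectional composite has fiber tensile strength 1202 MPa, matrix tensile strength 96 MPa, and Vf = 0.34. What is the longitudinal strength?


sigma_1 = sigma_f*Vf + sigma_m*(1-Vf) = 1202*0.34 + 96*0.66 = 472.0 MPa

472.0 MPa


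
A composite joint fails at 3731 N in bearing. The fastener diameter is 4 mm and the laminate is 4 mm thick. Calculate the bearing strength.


sigma_br = F/(d*h) = 3731/(4*4) = 233.2 MPa

233.2 MPa


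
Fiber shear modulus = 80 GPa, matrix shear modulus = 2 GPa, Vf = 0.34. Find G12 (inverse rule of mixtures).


1/G12 = Vf/Gf + (1-Vf)/Gm = 0.34/80 + 0.66/2
G12 = 2.99 GPa

2.99 GPa


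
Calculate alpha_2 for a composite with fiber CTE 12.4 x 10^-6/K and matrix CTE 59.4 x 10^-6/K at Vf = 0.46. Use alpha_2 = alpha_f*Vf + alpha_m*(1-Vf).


alpha_2 = alpha_f*Vf + alpha_m*(1-Vf) = 12.4*0.46 + 59.4*0.54 = 37.8 x 10^-6/K

37.8 x 10^-6/K


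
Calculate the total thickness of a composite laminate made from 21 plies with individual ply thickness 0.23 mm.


h = n * t_ply = 21 * 0.23 = 4.83 mm

4.83 mm


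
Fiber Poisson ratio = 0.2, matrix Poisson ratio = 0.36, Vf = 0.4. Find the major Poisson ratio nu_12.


nu_12 = nu_f*Vf + nu_m*(1-Vf) = 0.2*0.4 + 0.36*0.6 = 0.296

0.296


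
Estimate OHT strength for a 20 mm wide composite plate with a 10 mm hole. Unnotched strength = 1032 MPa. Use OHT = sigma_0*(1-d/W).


OHT = sigma_0*(1-d/W) = 1032*(1-10/20) = 516.0 MPa

516.0 MPa


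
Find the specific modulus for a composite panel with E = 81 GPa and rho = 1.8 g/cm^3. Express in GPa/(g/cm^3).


Specific stiffness = E/rho = 81/1.8 = 45.0 GPa/(g/cm^3)

45.0 GPa/(g/cm^3)


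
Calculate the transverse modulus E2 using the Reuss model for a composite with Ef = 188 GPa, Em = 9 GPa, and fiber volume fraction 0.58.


1/E2 = Vf/Ef + (1-Vf)/Em = 0.58/188 + 0.42/9
E2 = 20.1 GPa

20.1 GPa


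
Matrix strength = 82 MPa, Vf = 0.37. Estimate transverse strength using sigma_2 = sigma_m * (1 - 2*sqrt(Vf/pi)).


factor = 1 - 2*sqrt(0.37/pi) = 0.3136
sigma_2 = 82 * 0.3136 = 25.72 MPa

25.72 MPa


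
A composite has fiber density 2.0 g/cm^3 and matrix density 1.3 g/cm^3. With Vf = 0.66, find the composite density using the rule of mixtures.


rho_c = rho_f*Vf + rho_m*(1-Vf) = 2.0*0.66 + 1.3*0.34 = 1.762 g/cm^3

1.762 g/cm^3


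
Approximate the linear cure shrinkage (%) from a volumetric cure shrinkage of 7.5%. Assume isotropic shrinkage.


Linear shrinkage ≈ vol_shrink/3 = 7.5/3 = 2.5%

2.5%


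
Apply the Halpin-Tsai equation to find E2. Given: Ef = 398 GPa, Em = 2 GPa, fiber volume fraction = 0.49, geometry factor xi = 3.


eta = (Ef/Em - 1)/(Ef/Em + xi) = (199.0 - 1)/(199.0 + 3) = 0.9802
E2 = Em*(1+xi*eta*Vf)/(1-eta*Vf) = 9.39 GPa

9.39 GPa


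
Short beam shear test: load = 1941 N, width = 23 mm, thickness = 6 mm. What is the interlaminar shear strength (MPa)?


ILSS = 3F/(4bh) = 3*1941/(4*23*6) = 10.55 MPa

10.55 MPa


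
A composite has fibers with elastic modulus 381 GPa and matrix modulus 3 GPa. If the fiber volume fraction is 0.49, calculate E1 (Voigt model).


E1 = Ef*Vf + Em*(1-Vf) = 381*0.49 + 3*0.51 = 188.22 GPa

188.22 GPa


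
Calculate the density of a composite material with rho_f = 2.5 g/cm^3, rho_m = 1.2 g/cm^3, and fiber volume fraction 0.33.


rho_c = rho_f*Vf + rho_m*(1-Vf) = 2.5*0.33 + 1.2*0.67 = 1.629 g/cm^3

1.629 g/cm^3


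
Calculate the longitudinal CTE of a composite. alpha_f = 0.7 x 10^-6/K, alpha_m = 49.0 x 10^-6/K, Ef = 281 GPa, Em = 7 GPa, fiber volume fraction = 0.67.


E1 = Ef*Vf + Em*(1-Vf) = 190.58
alpha_1 = (alpha_f*Ef*Vf + alpha_m*Em*(1-Vf))/E1 = 1.29 x 10^-6/K

1.29 x 10^-6/K


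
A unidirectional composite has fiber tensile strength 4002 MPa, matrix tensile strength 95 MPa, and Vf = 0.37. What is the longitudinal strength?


sigma_1 = sigma_f*Vf + sigma_m*(1-Vf) = 4002*0.37 + 95*0.63 = 1540.6 MPa

1540.6 MPa


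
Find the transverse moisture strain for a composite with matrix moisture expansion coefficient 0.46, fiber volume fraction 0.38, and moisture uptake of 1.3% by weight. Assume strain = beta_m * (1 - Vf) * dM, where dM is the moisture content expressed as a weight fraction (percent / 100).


dM = 1.3/100 = 0.013
strain = beta_m * (1-Vf) * dM = 0.46 * 0.62 * 0.013 = 0.0037076

0.0037076


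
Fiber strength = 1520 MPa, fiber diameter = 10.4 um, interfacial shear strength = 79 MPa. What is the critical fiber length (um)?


Lc = sigma_f * d / (2 * tau_i) = 1520 * 10.4 / (2 * 79) = 100.1 um

100.1 um


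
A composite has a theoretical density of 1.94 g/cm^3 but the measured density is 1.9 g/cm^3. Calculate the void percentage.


Void% = (rho_theo - rho_actual)/rho_theo * 100 = (1.94 - 1.9)/1.94 * 100 = 2.06%

2.06%


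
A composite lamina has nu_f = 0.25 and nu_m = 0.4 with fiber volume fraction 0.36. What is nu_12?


nu_12 = nu_f*Vf + nu_m*(1-Vf) = 0.25*0.36 + 0.4*0.64 = 0.346

0.346


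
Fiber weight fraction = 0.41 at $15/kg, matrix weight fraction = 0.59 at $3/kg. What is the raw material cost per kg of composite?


Cost = cost_f*Wf + cost_m*Wm = 15*0.41 + 3*0.59 = $7.92/kg

$7.92/kg


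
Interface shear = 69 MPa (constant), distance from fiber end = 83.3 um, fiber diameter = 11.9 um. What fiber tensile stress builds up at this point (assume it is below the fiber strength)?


Force balance: sigma_f * (pi*d^2/4) = tau * (pi*d) * x  ->  sigma_f = 4 * tau * x / d
sigma_f = 4 * 69 * 83.3 / 11.9 = 1932.0 MPa

1932.0 MPa
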